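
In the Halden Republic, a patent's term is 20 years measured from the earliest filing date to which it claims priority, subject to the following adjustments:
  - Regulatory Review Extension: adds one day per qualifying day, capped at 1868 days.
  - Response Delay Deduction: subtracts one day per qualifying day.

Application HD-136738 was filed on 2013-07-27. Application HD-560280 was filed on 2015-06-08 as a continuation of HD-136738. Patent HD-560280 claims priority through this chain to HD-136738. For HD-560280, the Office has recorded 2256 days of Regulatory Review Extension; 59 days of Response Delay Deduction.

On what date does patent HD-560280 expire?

July 10, 2038

Earliest priority filing: 27 July 2013.
Base term: 27 July 2013 + 20 years → 27 July 2033.
Regulatory Review Extension: 2256 days claimed exceeds the 1868-day cap, so +1868 days → 7 September 2038.
Response Delay Deduction: −59 days → 10 July 2038.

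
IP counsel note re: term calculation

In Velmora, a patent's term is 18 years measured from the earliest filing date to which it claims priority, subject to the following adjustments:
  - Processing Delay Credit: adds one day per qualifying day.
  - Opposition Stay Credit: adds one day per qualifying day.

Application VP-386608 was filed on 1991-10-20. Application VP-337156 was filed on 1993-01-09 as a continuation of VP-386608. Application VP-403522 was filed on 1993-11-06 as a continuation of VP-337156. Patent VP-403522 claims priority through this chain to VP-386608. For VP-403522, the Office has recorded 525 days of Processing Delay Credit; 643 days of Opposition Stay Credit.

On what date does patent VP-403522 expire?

Earliest priority filing: 20 October 1991.
Base term: 20 October 1991 + 18 years → 20 October 2009.
Processing Delay Credit: +525 days → 29 March 2011.
Opposition Stay Credit: +643 days → 31 December 2012.

December 31, 2012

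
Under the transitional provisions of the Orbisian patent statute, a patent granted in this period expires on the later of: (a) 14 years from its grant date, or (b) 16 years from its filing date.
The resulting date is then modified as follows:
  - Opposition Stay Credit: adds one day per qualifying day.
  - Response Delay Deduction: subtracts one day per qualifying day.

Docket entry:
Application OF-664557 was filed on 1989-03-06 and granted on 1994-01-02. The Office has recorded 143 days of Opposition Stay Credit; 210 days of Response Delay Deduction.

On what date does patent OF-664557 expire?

(a) grant + 14 years → 2 January 2008.
(b) filing + 16 years → 6 March 2005.
Later of the two: 2 January 2008.
Opposition Stay Credit: +143 days → 24 May 2008.
Response Delay Deduction: −210 days → 27 October 2007.

October 27, 2007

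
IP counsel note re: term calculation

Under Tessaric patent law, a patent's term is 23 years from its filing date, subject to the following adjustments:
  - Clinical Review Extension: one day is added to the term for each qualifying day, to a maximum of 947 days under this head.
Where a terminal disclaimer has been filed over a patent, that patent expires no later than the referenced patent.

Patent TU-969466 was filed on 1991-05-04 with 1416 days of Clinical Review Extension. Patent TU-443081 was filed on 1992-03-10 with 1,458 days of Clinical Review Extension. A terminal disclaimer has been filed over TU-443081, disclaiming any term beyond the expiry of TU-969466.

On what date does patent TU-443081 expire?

2016-12-06

Natural term of TU-443081:
  Base: filing + 23 years → 10 March 2015.
  Clinical Review Extension: 1458 days claimed exceeds the 947-day cap, so +947 days → 12 October 2017.
Expiry of referenced patent TU-969466:
  Base: filing + 23 years → 4 May 2014.
  Clinical Review Extension: 1416 days claimed exceeds the 947-day cap, so +947 days → 6 December 2016.
Terminal disclaimer: TU-443081 expires on the earlier of 12 October 2017 and 6 December 2016.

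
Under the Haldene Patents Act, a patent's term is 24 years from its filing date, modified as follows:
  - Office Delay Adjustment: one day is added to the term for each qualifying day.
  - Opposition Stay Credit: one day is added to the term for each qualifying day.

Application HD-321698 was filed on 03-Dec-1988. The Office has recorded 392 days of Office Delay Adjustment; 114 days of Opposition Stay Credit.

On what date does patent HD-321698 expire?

April 23, 2014

Base term: filing date + 24 years → 3 December 2012.
Office Delay Adjustment: +392 days → 30 December 2013.
Opposition Stay Credit: +114 days → 23 April 2014.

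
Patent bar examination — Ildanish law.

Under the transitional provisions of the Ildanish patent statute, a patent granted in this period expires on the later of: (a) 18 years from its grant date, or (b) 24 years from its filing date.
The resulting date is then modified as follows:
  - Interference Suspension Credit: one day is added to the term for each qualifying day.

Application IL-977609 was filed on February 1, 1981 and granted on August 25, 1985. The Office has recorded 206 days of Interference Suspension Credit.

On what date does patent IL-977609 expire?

August 26, 2005

(a) grant + 18 years → 25 August 2003.
(b) filing + 24 years → 1 February 2005.
Later of the two: 1 February 2005.
Interference Suspension Credit: +206 days → 26 August 2005.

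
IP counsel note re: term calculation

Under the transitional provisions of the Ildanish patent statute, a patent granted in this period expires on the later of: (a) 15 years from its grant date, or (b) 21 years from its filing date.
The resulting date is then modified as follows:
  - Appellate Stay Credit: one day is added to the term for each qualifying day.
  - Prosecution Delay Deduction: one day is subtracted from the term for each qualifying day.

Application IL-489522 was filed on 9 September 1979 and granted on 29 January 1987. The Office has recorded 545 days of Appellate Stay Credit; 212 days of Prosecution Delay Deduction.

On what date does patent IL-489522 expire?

December 28, 2002

(a) grant + 15 years → 29 January 2002.
(b) filing + 21 years → 9 September 2000.
Later of the two: 29 January 2002.
Appellate Stay Credit: +545 days → 28 July 2003.
Prosecution Delay Deduction: −212 days → 28 December 2002.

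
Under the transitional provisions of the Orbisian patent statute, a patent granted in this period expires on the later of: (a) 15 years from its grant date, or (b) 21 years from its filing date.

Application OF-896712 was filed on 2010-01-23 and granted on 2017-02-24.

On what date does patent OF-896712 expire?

(a) grant + 15 years → 24 February 2032.
(b) filing + 21 years → 23 January 2031.
Later of the two: 24 February 2032.

February 24, 2032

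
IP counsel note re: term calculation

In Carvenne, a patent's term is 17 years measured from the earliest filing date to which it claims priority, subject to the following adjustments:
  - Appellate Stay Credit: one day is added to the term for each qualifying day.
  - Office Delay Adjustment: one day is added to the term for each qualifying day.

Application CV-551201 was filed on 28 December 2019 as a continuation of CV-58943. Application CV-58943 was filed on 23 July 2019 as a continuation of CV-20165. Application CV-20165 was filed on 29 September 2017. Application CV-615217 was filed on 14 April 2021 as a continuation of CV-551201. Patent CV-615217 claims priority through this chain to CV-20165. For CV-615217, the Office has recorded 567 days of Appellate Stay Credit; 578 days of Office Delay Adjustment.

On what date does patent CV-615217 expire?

Earliest priority filing: 29 September 2017.
Base term: 29 September 2017 + 17 years → 29 September 2034.
Appellate Stay Credit: +567 days → 18 April 2036.
Office Delay Adjustment: +578 days → 17 November 2037.

2037-11-17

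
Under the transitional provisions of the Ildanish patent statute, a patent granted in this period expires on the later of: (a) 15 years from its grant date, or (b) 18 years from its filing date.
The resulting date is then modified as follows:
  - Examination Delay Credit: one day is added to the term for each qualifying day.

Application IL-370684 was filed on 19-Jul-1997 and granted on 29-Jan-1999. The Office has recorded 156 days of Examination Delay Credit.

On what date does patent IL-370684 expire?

(a) grant + 15 years → 29 January 2014.
(b) filing + 18 years → 19 July 2015.
Later of the two: 19 July 2015.
Examination Delay Credit: +156 days → 22 December 2015.

December 22, 2015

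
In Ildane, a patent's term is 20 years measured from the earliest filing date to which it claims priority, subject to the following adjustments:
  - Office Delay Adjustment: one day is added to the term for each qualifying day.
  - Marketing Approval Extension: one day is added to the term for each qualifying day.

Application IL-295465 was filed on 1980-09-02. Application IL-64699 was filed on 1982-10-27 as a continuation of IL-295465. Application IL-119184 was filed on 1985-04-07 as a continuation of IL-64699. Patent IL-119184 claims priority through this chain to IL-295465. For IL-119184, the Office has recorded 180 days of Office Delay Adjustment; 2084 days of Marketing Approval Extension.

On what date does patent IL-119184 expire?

Earliest priority filing: 2 September 1980.
Base term: 2 September 1980 + 20 years → 2 September 2000.
Office Delay Adjustment: +180 days → 1 March 2001.
Marketing Approval Extension: +2084 days → 14 November 2006.

2006-11-14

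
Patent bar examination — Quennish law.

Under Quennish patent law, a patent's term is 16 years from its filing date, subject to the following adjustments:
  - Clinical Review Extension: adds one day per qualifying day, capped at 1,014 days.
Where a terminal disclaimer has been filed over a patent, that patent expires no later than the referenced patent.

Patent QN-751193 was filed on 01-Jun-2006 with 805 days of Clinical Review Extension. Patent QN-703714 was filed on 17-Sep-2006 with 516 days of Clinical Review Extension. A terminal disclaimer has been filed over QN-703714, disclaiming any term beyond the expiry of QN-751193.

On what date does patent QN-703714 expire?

Natural term of QN-703714:
  Base: filing + 16 years → 17 September 2022.
  Clinical Review Extension: 516 days (within the 1014-day cap) → +516 days → 15 February 2024.
Expiry of referenced patent QN-751193:
  Base: filing + 16 years → 1 June 2022.
  Clinical Review Extension: 805 days (within the 1014-day cap) → +805 days → 14 August 2024.
Terminal disclaimer: QN-703714 expires on the earlier of 15 February 2024 and 14 August 2024.

2024-02-15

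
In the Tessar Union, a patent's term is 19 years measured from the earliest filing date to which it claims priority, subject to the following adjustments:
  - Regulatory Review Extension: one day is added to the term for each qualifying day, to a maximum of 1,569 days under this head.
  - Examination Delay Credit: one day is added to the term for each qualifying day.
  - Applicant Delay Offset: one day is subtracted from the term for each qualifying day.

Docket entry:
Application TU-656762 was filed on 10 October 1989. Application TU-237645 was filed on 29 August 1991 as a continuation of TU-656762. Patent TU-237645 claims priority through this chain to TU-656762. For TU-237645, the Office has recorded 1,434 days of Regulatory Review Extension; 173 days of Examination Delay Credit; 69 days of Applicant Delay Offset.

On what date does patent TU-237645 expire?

December 26, 2012

Earliest priority filing: 10 October 1989.
Base term: 10 October 1989 + 19 years → 10 October 2008.
Regulatory Review Extension: 1434 days (within the 1569-day cap) → +1434 days → 13 September 2012.
Examination Delay Credit: +173 days → 5 March 2013.
Applicant Delay Offset: −69 days → 26 December 2012.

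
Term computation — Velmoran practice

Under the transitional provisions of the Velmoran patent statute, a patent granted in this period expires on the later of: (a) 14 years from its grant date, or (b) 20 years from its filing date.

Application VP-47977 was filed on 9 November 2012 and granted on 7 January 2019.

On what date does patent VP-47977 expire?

(a) grant + 14 years → 7 January 2033.
(b) filing + 20 years → 9 November 2032.
Later of the two: 7 January 2033.

January 7, 2033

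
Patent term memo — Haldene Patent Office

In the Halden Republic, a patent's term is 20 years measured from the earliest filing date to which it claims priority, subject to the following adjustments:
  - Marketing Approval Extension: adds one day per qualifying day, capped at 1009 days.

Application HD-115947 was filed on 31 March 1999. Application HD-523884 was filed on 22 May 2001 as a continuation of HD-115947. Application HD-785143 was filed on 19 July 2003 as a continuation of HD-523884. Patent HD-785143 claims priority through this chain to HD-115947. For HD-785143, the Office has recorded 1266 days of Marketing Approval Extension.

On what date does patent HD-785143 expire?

2022-01-03

Earliest priority filing: 31 March 1999.
Base term: 31 March 1999 + 20 years → 31 March 2019.
Marketing Approval Extension: 1266 days claimed exceeds the 1009-day cap, so +1009 days → 3 January 2022.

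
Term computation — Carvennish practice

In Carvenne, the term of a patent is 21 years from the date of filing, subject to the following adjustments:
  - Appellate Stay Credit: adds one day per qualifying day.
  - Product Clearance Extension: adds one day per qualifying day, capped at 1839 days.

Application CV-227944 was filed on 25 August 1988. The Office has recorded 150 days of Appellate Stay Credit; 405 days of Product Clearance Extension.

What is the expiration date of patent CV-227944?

March 3, 2011

Base term: filing date + 21 years → 25 August 2009.
Appellate Stay Credit: +150 days → 22 January 2010.
Product Clearance Extension: 405 days (within the 1839-day cap) → +405 days → 3 March 2011.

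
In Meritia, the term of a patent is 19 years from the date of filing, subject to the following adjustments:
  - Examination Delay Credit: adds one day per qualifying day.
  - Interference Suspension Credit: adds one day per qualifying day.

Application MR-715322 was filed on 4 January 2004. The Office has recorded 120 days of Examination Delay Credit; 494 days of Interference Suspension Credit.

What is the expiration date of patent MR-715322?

Base term: filing date + 19 years → 4 January 2023.
Examination Delay Credit: +120 days → 4 May 2023.
Interference Suspension Credit: +494 days → 9 September 2024.

2024-09-09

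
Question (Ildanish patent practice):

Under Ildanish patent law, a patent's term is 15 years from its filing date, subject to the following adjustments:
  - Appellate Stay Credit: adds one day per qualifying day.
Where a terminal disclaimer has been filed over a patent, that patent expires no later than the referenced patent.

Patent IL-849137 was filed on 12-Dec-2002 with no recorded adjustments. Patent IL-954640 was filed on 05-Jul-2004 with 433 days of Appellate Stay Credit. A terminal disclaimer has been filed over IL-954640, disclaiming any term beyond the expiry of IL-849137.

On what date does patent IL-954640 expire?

Natural term of IL-954640:
  Base: filing + 15 years → 5 July 2019.
  Appellate Stay Credit: +433 days → 10 September 2020.
Expiry of referenced patent IL-849137:
  Base: filing + 15 years → 12 December 2017.
Terminal disclaimer: IL-954640 expires on the earlier of 10 September 2020 and 12 December 2017.

December 12, 2017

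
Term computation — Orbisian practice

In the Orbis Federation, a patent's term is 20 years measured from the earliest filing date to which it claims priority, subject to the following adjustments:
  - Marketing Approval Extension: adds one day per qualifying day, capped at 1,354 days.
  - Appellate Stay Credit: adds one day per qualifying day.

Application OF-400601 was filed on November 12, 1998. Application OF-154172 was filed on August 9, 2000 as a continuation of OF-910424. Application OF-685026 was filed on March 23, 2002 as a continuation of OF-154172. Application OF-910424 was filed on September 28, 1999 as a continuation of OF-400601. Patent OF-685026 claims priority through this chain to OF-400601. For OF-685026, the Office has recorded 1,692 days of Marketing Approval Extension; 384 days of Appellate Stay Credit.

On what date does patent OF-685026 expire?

August 16, 2023

Earliest priority filing: 12 November 1998.
Base term: 12 November 1998 + 20 years → 12 November 2018.
Marketing Approval Extension: 1692 days claimed exceeds the 1354-day cap, so +1354 days → 28 July 2022.
Appellate Stay Credit: +384 days → 16 August 2023.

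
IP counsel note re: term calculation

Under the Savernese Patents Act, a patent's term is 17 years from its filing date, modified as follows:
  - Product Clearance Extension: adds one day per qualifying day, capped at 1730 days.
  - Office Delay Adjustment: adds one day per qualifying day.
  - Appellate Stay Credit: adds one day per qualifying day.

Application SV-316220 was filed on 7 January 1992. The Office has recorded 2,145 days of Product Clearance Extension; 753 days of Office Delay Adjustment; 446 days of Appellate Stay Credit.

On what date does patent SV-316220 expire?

Base term: filing date + 17 years → 7 January 2009.
Product Clearance Extension: 2145 days claimed exceeds the 1730-day cap, so +1730 days → 3 October 2013.
Office Delay Adjustment: +753 days → 26 October 2015.
Appellate Stay Credit: +446 days → 14 January 2017.

January 14, 2017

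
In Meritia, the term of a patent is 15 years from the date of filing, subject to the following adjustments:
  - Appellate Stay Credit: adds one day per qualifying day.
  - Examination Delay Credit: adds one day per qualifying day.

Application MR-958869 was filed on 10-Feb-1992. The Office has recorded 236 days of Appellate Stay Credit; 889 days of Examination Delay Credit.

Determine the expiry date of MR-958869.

Base term: filing date + 15 years → 10 February 2007.
Appellate Stay Credit: +236 days → 4 October 2007.
Examination Delay Credit: +889 days → 11 March 2010.

2010-03-11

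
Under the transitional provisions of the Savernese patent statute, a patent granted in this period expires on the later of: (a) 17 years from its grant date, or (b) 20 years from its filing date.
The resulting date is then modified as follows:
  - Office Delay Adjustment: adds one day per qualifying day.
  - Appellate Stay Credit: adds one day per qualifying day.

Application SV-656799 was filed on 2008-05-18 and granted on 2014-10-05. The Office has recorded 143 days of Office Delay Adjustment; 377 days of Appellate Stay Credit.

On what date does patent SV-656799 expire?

(a) grant + 17 years → 5 October 2031.
(b) filing + 20 years → 18 May 2028.
Later of the two: 5 October 2031.
Office Delay Adjustment: +143 days → 25 February 2032.
Appellate Stay Credit: +377 days → 8 March 2033.

2033-03-08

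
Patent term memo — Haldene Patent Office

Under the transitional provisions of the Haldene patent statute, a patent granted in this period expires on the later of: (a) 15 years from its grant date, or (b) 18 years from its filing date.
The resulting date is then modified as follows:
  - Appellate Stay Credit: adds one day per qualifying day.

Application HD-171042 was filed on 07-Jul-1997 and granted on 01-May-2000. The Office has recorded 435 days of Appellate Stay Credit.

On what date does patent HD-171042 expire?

2016-09-14

(a) grant + 15 years → 1 May 2015.
(b) filing + 18 years → 7 July 2015.
Later of the two: 7 July 2015.
Appellate Stay Credit: +435 days → 14 September 2016.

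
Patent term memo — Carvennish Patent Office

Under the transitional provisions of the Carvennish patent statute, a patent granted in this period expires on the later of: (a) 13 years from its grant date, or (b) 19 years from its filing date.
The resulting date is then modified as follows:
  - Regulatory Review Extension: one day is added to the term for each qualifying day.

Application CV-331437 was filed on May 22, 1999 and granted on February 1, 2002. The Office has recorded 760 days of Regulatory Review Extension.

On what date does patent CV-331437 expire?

(a) grant + 13 years → 1 February 2015.
(b) filing + 19 years → 22 May 2018.
Later of the two: 22 May 2018.
Regulatory Review Extension: +760 days → 20 June 2020.

June 20, 2020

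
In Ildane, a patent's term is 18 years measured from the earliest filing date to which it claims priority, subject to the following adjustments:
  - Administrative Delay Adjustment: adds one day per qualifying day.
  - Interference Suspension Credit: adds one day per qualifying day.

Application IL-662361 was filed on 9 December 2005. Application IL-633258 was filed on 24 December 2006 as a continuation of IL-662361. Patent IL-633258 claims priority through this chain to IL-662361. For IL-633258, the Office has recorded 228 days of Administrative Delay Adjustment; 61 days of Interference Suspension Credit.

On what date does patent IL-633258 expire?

September 23, 2024

Earliest priority filing: 9 December 2005.
Base term: 9 December 2005 + 18 years → 9 December 2023.
Administrative Delay Adjustment: +228 days → 24 July 2024.
Interference Suspension Credit: +61 days → 23 September 2024.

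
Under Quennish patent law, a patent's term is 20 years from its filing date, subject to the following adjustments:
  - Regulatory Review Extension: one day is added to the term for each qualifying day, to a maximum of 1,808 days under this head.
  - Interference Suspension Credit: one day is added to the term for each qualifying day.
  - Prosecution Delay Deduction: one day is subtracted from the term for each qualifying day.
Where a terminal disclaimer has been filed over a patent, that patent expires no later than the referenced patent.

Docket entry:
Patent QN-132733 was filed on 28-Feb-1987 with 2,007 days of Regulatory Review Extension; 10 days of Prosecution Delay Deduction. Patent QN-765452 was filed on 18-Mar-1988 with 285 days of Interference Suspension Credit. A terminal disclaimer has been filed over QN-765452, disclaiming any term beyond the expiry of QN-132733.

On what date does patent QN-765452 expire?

Natural term of QN-765452:
  Base: filing + 20 years → 18 March 2008.
  Interference Suspension Credit: +285 days → 28 December 2008.
Expiry of referenced patent QN-132733:
  Base: filing + 20 years → 28 February 2007.
  Regulatory Review Extension: 2007 days claimed exceeds the 1808-day cap, so +1808 days → 10 February 2012.
  Prosecution Delay Deduction: −10 days → 31 January 2012.
Terminal disclaimer: QN-765452 expires on the earlier of 28 December 2008 and 31 January 2012.

2008-12-28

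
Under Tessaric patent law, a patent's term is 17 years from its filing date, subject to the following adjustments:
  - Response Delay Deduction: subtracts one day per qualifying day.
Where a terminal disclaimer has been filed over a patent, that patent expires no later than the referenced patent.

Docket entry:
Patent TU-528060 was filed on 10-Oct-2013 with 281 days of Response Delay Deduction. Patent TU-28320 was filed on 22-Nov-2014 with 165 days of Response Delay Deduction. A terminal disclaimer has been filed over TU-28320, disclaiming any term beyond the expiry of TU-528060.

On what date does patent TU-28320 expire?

Natural term of TU-28320:
  Base: filing + 17 years → 22 November 2031.
  Response Delay Deduction: −165 days → 10 June 2031.
Expiry of referenced patent TU-528060:
  Base: filing + 17 years → 10 October 2030.
  Response Delay Deduction: −281 days → 2 January 2030.
Terminal disclaimer: TU-28320 expires on the earlier of 10 June 2031 and 2 January 2030.

2030-01-02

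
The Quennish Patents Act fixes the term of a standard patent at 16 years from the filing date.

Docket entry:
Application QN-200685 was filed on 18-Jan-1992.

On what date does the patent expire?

January 18, 2008

Filing date + 16 years → 18 January 2008.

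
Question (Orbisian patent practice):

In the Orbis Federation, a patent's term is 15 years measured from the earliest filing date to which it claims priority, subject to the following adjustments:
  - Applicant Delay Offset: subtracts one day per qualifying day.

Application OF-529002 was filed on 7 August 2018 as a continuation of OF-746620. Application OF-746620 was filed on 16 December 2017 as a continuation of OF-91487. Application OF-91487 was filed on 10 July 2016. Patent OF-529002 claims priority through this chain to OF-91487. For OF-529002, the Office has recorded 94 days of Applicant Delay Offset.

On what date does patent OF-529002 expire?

Earliest priority filing: 10 July 2016.
Base term: 10 July 2016 + 15 years → 10 July 2031.
Applicant Delay Offset: −94 days → 7 April 2031.

April 7, 2031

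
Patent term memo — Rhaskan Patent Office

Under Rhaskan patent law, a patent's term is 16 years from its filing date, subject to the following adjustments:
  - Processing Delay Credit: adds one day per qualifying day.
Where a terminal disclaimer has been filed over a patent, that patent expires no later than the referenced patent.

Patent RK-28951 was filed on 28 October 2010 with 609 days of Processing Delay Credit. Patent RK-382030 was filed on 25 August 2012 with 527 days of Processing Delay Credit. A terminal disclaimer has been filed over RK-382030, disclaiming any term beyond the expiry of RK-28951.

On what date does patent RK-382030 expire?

Natural term of RK-382030:
  Base: filing + 16 years → 25 August 2028.
  Processing Delay Credit: +527 days → 3 February 2030.
Expiry of referenced patent RK-28951:
  Base: filing + 16 years → 28 October 2026.
  Processing Delay Credit: +609 days → 28 June 2028.
Terminal disclaimer: RK-382030 expires on the earlier of 3 February 2030 and 28 June 2028.

2028-06-28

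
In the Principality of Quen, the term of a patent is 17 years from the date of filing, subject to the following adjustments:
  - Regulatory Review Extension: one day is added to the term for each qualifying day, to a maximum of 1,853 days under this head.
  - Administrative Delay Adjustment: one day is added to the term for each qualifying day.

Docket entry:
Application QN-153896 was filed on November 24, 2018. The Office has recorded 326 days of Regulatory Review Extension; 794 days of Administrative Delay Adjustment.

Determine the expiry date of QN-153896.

December 18, 2038

Base term: filing date + 17 years → 24 November 2035.
Regulatory Review Extension: 326 days (within the 1853-day cap) → +326 days → 15 October 2036.
Administrative Delay Adjustment: +794 days → 18 December 2038.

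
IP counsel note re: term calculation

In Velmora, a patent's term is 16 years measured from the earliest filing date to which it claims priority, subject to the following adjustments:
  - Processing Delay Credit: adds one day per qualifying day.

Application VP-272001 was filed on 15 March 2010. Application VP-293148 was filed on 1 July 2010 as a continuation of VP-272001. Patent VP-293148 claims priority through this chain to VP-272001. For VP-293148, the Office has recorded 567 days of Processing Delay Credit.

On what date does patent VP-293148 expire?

Earliest priority filing: 15 March 2010.
Base term: 15 March 2010 + 16 years → 15 March 2026.
Processing Delay Credit: +567 days → 3 October 2027.

October 3, 2027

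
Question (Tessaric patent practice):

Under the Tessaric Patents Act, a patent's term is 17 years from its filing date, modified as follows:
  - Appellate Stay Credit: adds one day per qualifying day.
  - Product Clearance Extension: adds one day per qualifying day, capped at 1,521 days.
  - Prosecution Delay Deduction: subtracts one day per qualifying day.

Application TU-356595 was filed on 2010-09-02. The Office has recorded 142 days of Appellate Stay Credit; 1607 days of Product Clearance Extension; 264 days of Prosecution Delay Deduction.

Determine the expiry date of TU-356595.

2031-07-02

Base term: filing date + 17 years → 2 September 2027.
Appellate Stay Credit: +142 days → 22 January 2028.
Product Clearance Extension: 1607 days claimed exceeds the 1521-day cap, so +1521 days → 22 March 2032.
Prosecution Delay Deduction: −264 days → 2 July 2031.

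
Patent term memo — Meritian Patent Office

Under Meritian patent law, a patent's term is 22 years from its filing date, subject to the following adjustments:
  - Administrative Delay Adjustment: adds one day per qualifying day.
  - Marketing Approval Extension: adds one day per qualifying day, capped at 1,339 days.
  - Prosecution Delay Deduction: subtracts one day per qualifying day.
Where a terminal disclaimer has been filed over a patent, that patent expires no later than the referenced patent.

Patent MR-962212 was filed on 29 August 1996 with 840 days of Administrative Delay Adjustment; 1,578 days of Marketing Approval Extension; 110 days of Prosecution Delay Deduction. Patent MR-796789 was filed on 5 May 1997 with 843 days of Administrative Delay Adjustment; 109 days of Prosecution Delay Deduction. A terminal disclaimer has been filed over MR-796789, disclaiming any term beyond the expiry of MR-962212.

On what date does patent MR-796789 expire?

Natural term of MR-796789:
  Base: filing + 22 years → 5 May 2019.
  Administrative Delay Adjustment: +843 days → 25 August 2021.
  Prosecution Delay Deduction: −109 days → 8 May 2021.
Expiry of referenced patent MR-962212:
  Base: filing + 22 years → 29 August 2018.
  Administrative Delay Adjustment: +840 days → 16 December 2020.
  Marketing Approval Extension: 1578 days claimed exceeds the 1339-day cap, so +1339 days → 16 August 2024.
  Prosecution Delay Deduction: −110 days → 28 April 2024.
Terminal disclaimer: MR-796789 expires on the earlier of 8 May 2021 and 28 April 2024.

2021-05-08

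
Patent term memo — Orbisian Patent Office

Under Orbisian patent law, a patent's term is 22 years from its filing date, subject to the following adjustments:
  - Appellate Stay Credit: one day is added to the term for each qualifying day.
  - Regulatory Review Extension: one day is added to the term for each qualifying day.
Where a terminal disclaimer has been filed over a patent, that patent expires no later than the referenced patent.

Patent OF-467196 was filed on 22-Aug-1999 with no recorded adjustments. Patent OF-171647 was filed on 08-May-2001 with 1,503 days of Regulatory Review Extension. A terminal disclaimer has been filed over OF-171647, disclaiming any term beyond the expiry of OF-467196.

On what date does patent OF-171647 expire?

August 22, 2021

Natural term of OF-171647:
  Base: filing + 22 years → 8 May 2023.
  Regulatory Review Extension: +1503 days → 19 June 2027.
Expiry of referenced patent OF-467196:
  Base: filing + 22 years → 22 August 2021.
Terminal disclaimer: OF-171647 expires on the earlier of 19 June 2027 and 22 August 2021.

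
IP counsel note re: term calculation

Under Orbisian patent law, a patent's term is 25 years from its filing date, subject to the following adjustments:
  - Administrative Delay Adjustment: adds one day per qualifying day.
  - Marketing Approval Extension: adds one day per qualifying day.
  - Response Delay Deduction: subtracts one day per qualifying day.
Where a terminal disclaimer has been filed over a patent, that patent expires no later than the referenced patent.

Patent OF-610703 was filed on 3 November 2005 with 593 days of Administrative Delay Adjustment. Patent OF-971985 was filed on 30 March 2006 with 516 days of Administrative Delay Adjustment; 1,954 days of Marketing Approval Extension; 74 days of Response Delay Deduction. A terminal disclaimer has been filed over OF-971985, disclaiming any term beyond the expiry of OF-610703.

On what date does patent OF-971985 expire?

June 18, 2032

Natural term of OF-971985:
  Base: filing + 25 years → 30 March 2031.
  Administrative Delay Adjustment: +516 days → 27 August 2032.
  Marketing Approval Extension: +1954 days → 2 January 2038.
  Response Delay Deduction: −74 days → 20 October 2037.
Expiry of referenced patent OF-610703:
  Base: filing + 25 years → 3 November 2030.
  Administrative Delay Adjustment: +593 days → 18 June 2032.
Terminal disclaimer: OF-971985 expires on the earlier of 20 October 2037 and 18 June 2032.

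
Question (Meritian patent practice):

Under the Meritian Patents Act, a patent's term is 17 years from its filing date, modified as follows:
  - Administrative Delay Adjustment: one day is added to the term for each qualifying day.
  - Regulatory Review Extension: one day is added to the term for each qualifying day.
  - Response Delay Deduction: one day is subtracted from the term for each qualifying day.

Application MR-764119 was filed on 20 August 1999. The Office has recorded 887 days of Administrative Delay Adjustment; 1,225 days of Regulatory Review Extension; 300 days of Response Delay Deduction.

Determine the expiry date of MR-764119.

August 6, 2021

Base term: filing date + 17 years → 20 August 2016.
Administrative Delay Adjustment: +887 days → 24 January 2019.
Regulatory Review Extension: +1225 days → 2 June 2022.
Response Delay Deduction: −300 days → 6 August 2021.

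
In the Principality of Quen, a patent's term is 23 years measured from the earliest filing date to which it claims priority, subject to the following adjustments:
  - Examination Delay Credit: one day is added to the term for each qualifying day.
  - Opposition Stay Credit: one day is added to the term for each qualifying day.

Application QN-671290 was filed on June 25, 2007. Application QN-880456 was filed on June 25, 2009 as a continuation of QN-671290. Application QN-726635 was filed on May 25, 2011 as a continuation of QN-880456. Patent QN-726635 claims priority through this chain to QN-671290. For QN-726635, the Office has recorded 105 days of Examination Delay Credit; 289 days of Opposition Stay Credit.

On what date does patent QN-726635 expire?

July 24, 2031

Earliest priority filing: 25 June 2007.
Base term: 25 June 2007 + 23 years → 25 June 2030.
Examination Delay Credit: +105 days → 8 October 2030.
Opposition Stay Credit: +289 days → 24 July 2031.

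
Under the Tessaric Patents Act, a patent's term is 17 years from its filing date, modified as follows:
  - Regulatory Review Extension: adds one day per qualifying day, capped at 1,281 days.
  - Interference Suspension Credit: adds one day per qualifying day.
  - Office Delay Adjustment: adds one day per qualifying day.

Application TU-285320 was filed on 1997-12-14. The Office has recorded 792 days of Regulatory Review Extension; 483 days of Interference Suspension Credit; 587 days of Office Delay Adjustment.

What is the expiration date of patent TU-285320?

Base term: filing date + 17 years → 14 December 2014.
Regulatory Review Extension: 792 days (within the 1281-day cap) → +792 days → 13 February 2017.
Interference Suspension Credit: +483 days → 11 June 2018.
Office Delay Adjustment: +587 days → 19 January 2020.

January 19, 2020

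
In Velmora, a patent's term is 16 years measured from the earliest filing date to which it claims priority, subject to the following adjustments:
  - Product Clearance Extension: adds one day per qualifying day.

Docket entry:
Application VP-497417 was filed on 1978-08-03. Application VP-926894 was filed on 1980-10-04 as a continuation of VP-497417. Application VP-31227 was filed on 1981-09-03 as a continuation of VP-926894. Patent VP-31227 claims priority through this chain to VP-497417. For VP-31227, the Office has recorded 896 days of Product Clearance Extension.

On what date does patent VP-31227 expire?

Earliest priority filing: 3 August 1978.
Base term: 3 August 1978 + 16 years → 3 August 1994.
Product Clearance Extension: +896 days → 15 January 1997.

January 15, 1997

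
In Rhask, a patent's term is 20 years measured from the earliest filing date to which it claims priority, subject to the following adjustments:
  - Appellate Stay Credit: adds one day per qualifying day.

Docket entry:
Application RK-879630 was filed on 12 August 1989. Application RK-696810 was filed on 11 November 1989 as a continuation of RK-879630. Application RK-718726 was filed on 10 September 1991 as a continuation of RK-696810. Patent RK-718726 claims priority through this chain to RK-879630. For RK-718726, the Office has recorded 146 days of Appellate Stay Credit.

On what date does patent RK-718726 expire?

2010-01-05

Earliest priority filing: 12 August 1989.
Base term: 12 August 1989 + 20 years → 12 August 2009.
Appellate Stay Credit: +146 days → 5 January 2010.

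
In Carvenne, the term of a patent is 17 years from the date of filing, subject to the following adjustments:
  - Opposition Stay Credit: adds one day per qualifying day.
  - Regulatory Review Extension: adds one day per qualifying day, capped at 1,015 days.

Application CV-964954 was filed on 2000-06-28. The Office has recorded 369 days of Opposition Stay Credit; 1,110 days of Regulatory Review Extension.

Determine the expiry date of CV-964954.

Base term: filing date + 17 years → 28 June 2017.
Opposition Stay Credit: +369 days → 2 July 2018.
Regulatory Review Extension: 1110 days claimed exceeds the 1015-day cap, so +1015 days → 12 April 2021.

2021-04-12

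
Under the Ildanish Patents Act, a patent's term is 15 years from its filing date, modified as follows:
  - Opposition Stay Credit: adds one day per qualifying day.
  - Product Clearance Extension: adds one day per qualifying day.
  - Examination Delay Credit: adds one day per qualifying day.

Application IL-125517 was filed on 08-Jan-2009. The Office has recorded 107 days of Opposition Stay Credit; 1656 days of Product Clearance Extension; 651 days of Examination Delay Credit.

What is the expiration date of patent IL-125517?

Base term: filing date + 15 years → 8 January 2024.
Opposition Stay Credit: +107 days → 24 April 2024.
Product Clearance Extension: +1656 days → 5 November 2028.
Examination Delay Credit: +651 days → 18 August 2030.

2030-08-18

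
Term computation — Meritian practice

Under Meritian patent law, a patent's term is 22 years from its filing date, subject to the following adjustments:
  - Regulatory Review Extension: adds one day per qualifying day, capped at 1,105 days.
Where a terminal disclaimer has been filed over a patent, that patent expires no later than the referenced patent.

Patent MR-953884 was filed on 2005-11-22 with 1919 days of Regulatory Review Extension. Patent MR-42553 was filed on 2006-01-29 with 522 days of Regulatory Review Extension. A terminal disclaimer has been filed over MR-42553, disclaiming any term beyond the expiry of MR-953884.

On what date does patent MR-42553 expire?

Natural term of MR-42553:
  Base: filing + 22 years → 29 January 2028.
  Regulatory Review Extension: 522 days (within the 1105-day cap) → +522 days → 4 July 2029.
Expiry of referenced patent MR-953884:
  Base: filing + 22 years → 22 November 2027.
  Regulatory Review Extension: 1919 days claimed exceeds the 1105-day cap, so +1105 days → 1 December 2030.
Terminal disclaimer: MR-42553 expires on the earlier of 4 July 2029 and 1 December 2030.

July 4, 2029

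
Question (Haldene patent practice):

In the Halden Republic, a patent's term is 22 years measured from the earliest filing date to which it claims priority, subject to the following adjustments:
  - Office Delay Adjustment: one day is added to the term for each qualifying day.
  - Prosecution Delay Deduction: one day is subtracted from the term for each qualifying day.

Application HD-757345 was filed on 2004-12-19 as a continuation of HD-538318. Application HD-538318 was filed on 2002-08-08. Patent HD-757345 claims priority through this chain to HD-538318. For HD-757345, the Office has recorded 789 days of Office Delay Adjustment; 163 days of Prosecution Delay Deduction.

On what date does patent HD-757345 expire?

Earliest priority filing: 8 August 2002.
Base term: 8 August 2002 + 22 years → 8 August 2024.
Office Delay Adjustment: +789 days → 6 October 2026.
Prosecution Delay Deduction: −163 days → 26 April 2026.

2026-04-26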